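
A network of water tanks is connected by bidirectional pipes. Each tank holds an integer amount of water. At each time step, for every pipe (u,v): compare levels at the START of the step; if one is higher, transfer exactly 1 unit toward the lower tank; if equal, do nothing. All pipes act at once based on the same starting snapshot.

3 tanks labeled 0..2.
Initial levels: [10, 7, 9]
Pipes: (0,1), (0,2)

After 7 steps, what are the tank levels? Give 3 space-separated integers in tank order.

Step 1: flows [0->1,0->2] -> levels [8 8 10]
Step 2: flows [0=1,2->0] -> levels [9 8 9]
Step 3: flows [0->1,0=2] -> levels [8 9 9]
Step 4: flows [1->0,2->0] -> levels [10 8 8]
Step 5: flows [0->1,0->2] -> levels [8 9 9]
  -> period-2 cycle: step 5 state = step 3 state
  -> state at step 7: (7-3) mod 2 = 0, same as step 3 -> [8 9 9]

Answer: 8 9 9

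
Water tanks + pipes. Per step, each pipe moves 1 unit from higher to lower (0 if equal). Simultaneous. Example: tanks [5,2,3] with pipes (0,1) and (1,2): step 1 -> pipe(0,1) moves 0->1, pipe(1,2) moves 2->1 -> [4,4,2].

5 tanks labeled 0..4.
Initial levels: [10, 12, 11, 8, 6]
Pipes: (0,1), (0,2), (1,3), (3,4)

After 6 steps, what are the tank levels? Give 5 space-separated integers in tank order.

Step 1: flows [1->0,2->0,1->3,3->4] -> levels [12 10 10 8 7]
Step 2: flows [0->1,0->2,1->3,3->4] -> levels [10 10 11 8 8]
Step 3: flows [0=1,2->0,1->3,3=4] -> levels [11 9 10 9 8]
Step 4: flows [0->1,0->2,1=3,3->4] -> levels [9 10 11 8 9]
Step 5: flows [1->0,2->0,1->3,4->3] -> levels [11 8 10 10 8]
Step 6: flows [0->1,0->2,3->1,3->4] -> levels [9 10 11 8 9]

Answer: 9 10 11 8 9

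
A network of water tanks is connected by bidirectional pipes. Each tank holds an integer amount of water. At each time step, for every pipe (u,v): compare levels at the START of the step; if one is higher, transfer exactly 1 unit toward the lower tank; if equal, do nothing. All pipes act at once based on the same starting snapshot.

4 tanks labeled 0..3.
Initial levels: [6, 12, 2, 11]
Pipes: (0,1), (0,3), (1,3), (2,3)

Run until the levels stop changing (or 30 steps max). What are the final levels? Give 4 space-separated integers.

Answer: 8 8 8 7

Derivation:
Step 1: flows [1->0,3->0,1->3,3->2] -> levels [8 10 3 10]
Step 2: flows [1->0,3->0,1=3,3->2] -> levels [10 9 4 8]
Step 3: flows [0->1,0->3,1->3,3->2] -> levels [8 9 5 9]
Step 4: flows [1->0,3->0,1=3,3->2] -> levels [10 8 6 7]
Step 5: flows [0->1,0->3,1->3,3->2] -> levels [8 8 7 8]
Step 6: flows [0=1,0=3,1=3,3->2] -> levels [8 8 8 7]
Step 7: flows [0=1,0->3,1->3,2->3] -> levels [7 7 7 10]
Step 8: flows [0=1,3->0,3->1,3->2] -> levels [8 8 8 7]
  -> period-2 cycle: step 8 state = step 6 state; never stabilizes
  -> state at step 30: (30-6) mod 2 = 0, same as step 6 -> [8 8 8 7]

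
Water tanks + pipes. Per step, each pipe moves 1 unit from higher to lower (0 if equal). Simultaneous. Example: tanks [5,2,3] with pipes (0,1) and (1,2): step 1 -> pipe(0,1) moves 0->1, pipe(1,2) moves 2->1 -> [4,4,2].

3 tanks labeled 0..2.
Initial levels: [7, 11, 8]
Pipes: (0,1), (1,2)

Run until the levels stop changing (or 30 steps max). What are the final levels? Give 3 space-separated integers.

Answer: 9 8 9

Derivation:
Step 1: flows [1->0,1->2] -> levels [8 9 9]
Step 2: flows [1->0,1=2] -> levels [9 8 9]
Step 3: flows [0->1,2->1] -> levels [8 10 8]
Step 4: flows [1->0,1->2] -> levels [9 8 9]
  -> period-2 cycle: step 4 state = step 2 state; never stabilizes
  -> state at step 30: (30-2) mod 2 = 0, same as step 2 -> [9 8 9]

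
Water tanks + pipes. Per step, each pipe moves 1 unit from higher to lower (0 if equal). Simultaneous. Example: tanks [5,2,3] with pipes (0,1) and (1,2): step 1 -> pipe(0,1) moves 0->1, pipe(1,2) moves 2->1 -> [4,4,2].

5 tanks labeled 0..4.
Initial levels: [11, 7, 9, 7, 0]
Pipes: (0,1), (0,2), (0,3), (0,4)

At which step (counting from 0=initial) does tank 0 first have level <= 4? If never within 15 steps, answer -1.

Answer: 7

Derivation:
Step 1: flows [0->1,0->2,0->3,0->4] -> levels [7 8 10 8 1]
Step 2: flows [1->0,2->0,3->0,0->4] -> levels [9 7 9 7 2]
Step 3: flows [0->1,0=2,0->3,0->4] -> levels [6 8 9 8 3]
Step 4: flows [1->0,2->0,3->0,0->4] -> levels [8 7 8 7 4]
Step 5: flows [0->1,0=2,0->3,0->4] -> levels [5 8 8 8 5]
Step 6: flows [1->0,2->0,3->0,0=4] -> levels [8 7 7 7 5]
Step 7: flows [0->1,0->2,0->3,0->4] -> levels [4 8 8 8 6]
Tank 0 first reaches <=4 at step 7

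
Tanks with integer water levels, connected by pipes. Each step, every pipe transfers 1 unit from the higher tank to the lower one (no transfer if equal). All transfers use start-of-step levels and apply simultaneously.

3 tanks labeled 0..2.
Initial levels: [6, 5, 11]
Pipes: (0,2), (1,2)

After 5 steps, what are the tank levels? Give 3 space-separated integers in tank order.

Answer: 7 7 8

Derivation:
Step 1: flows [2->0,2->1] -> levels [7 6 9]
Step 2: flows [2->0,2->1] -> levels [8 7 7]
Step 3: flows [0->2,1=2] -> levels [7 7 8]
Step 4: flows [2->0,2->1] -> levels [8 8 6]
Step 5: flows [0->2,1->2] -> levels [7 7 8]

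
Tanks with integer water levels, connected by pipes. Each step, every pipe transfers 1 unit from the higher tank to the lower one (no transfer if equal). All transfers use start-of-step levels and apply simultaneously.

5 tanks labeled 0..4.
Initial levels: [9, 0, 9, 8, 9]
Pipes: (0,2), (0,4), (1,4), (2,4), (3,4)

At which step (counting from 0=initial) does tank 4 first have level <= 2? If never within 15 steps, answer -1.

Answer: -1

Derivation:
Step 1: flows [0=2,0=4,4->1,2=4,4->3] -> levels [9 1 9 9 7]
Step 2: flows [0=2,0->4,4->1,2->4,3->4] -> levels [8 2 8 8 9]
Step 3: flows [0=2,4->0,4->1,4->2,4->3] -> levels [9 3 9 9 5]
Step 4: flows [0=2,0->4,4->1,2->4,3->4] -> levels [8 4 8 8 7]
Step 5: flows [0=2,0->4,4->1,2->4,3->4] -> levels [7 5 7 7 9]
Step 6: flows [0=2,4->0,4->1,4->2,4->3] -> levels [8 6 8 8 5]
Step 7: flows [0=2,0->4,1->4,2->4,3->4] -> levels [7 5 7 7 9]
  -> period-2 cycle (repeats step 5); tank 4 never drops to <=2
Tank 4 never reaches <=2 within 15 steps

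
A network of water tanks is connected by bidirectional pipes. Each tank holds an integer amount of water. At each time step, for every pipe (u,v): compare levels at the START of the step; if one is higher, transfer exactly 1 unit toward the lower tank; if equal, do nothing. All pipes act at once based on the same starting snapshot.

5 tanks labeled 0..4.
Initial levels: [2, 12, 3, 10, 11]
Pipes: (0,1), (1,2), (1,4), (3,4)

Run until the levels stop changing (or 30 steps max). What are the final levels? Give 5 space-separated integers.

Step 1: flows [1->0,1->2,1->4,4->3] -> levels [3 9 4 11 11]
Step 2: flows [1->0,1->2,4->1,3=4] -> levels [4 8 5 11 10]
Step 3: flows [1->0,1->2,4->1,3->4] -> levels [5 7 6 10 10]
Step 4: flows [1->0,1->2,4->1,3=4] -> levels [6 6 7 10 9]
Step 5: flows [0=1,2->1,4->1,3->4] -> levels [6 8 6 9 9]
Step 6: flows [1->0,1->2,4->1,3=4] -> levels [7 7 7 9 8]
Step 7: flows [0=1,1=2,4->1,3->4] -> levels [7 8 7 8 8]
Step 8: flows [1->0,1->2,1=4,3=4] -> levels [8 6 8 8 8]
Step 9: flows [0->1,2->1,4->1,3=4] -> levels [7 9 7 8 7]
Step 10: flows [1->0,1->2,1->4,3->4] -> levels [8 6 8 7 9]
Step 11: flows [0->1,2->1,4->1,4->3] -> levels [7 9 7 8 7]
  -> period-2 cycle: step 11 state = step 9 state; never stabilizes
  -> state at step 30: (30-9) mod 2 = 1, same as step 10 -> [8 6 8 7 9]

Answer: 8 6 8 7 9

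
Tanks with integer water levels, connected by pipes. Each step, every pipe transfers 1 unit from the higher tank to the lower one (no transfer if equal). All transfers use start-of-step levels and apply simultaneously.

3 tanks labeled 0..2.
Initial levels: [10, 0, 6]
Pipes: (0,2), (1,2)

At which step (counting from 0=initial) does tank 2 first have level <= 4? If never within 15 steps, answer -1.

Answer: 7

Derivation:
Step 1: flows [0->2,2->1] -> levels [9 1 6]
Step 2: flows [0->2,2->1] -> levels [8 2 6]
Step 3: flows [0->2,2->1] -> levels [7 3 6]
Step 4: flows [0->2,2->1] -> levels [6 4 6]
Step 5: flows [0=2,2->1] -> levels [6 5 5]
Step 6: flows [0->2,1=2] -> levels [5 5 6]
Step 7: flows [2->0,2->1] -> levels [6 6 4]
Tank 2 first reaches <=4 at step 7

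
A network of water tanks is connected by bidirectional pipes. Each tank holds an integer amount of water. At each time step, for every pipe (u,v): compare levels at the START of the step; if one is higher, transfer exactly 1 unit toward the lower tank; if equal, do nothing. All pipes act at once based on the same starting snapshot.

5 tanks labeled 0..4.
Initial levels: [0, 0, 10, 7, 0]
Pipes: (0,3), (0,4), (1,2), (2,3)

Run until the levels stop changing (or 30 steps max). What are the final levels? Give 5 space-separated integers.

Answer: 2 5 3 4 3

Derivation:
Step 1: flows [3->0,0=4,2->1,2->3] -> levels [1 1 8 7 0]
Step 2: flows [3->0,0->4,2->1,2->3] -> levels [1 2 6 7 1]
Step 3: flows [3->0,0=4,2->1,3->2] -> levels [2 3 6 5 1]
Step 4: flows [3->0,0->4,2->1,2->3] -> levels [2 4 4 5 2]
Step 5: flows [3->0,0=4,1=2,3->2] -> levels [3 4 5 3 2]
Step 6: flows [0=3,0->4,2->1,2->3] -> levels [2 5 3 4 3]
Step 7: flows [3->0,4->0,1->2,3->2] -> levels [4 4 5 2 2]
Step 8: flows [0->3,0->4,2->1,2->3] -> levels [2 5 3 4 3]
  -> period-2 cycle: step 8 state = step 6 state; never stabilizes
  -> state at step 30: (30-6) mod 2 = 0, same as step 6 -> [2 5 3 4 3]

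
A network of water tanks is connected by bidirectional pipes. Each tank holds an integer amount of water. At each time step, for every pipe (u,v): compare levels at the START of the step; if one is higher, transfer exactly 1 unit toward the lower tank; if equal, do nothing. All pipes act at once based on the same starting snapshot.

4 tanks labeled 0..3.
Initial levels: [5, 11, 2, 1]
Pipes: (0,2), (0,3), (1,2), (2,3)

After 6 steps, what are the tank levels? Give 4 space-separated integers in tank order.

Step 1: flows [0->2,0->3,1->2,2->3] -> levels [3 10 3 3]
Step 2: flows [0=2,0=3,1->2,2=3] -> levels [3 9 4 3]
Step 3: flows [2->0,0=3,1->2,2->3] -> levels [4 8 3 4]
Step 4: flows [0->2,0=3,1->2,3->2] -> levels [3 7 6 3]
Step 5: flows [2->0,0=3,1->2,2->3] -> levels [4 6 5 4]
Step 6: flows [2->0,0=3,1->2,2->3] -> levels [5 5 4 5]

Answer: 5 5 4 5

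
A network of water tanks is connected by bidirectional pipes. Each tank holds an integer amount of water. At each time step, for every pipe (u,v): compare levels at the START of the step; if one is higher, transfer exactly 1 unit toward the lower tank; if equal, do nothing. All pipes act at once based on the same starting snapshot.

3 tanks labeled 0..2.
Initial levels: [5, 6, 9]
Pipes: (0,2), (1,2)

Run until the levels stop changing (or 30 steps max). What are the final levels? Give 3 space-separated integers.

Answer: 7 7 6

Derivation:
Step 1: flows [2->0,2->1] -> levels [6 7 7]
Step 2: flows [2->0,1=2] -> levels [7 7 6]
Step 3: flows [0->2,1->2] -> levels [6 6 8]
Step 4: flows [2->0,2->1] -> levels [7 7 6]
  -> period-2 cycle: step 4 state = step 2 state; never stabilizes
  -> state at step 30: (30-2) mod 2 = 0, same as step 2 -> [7 7 6]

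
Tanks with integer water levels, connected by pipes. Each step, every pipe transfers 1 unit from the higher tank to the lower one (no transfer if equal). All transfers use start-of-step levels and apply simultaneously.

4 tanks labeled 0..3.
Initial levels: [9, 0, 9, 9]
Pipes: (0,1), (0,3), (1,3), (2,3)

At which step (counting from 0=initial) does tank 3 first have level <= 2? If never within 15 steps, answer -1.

Answer: -1

Derivation:
Step 1: flows [0->1,0=3,3->1,2=3] -> levels [8 2 9 8]
Step 2: flows [0->1,0=3,3->1,2->3] -> levels [7 4 8 8]
Step 3: flows [0->1,3->0,3->1,2=3] -> levels [7 6 8 6]
Step 4: flows [0->1,0->3,1=3,2->3] -> levels [5 7 7 8]
Step 5: flows [1->0,3->0,3->1,3->2] -> levels [7 7 8 5]
Step 6: flows [0=1,0->3,1->3,2->3] -> levels [6 6 7 8]
Step 7: flows [0=1,3->0,3->1,3->2] -> levels [7 7 8 5]
  -> period-2 cycle (repeats step 5); tank 3 never drops to <=2
Tank 3 never reaches <=2 within 15 steps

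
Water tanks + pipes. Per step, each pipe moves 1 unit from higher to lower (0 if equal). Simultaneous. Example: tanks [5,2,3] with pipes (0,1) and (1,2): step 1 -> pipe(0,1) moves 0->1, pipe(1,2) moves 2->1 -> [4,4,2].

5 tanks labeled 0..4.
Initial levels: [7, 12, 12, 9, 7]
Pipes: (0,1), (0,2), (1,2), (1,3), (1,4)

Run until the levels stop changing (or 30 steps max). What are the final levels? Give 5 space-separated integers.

Step 1: flows [1->0,2->0,1=2,1->3,1->4] -> levels [9 9 11 10 8]
Step 2: flows [0=1,2->0,2->1,3->1,1->4] -> levels [10 10 9 9 9]
Step 3: flows [0=1,0->2,1->2,1->3,1->4] -> levels [9 7 11 10 10]
Step 4: flows [0->1,2->0,2->1,3->1,4->1] -> levels [9 11 9 9 9]
Step 5: flows [1->0,0=2,1->2,1->3,1->4] -> levels [10 7 10 10 10]
Step 6: flows [0->1,0=2,2->1,3->1,4->1] -> levels [9 11 9 9 9]
  -> period-2 cycle: step 6 state = step 4 state; never stabilizes
  -> state at step 30: (30-4) mod 2 = 0, same as step 4 -> [9 11 9 9 9]

Answer: 9 11 9 9 9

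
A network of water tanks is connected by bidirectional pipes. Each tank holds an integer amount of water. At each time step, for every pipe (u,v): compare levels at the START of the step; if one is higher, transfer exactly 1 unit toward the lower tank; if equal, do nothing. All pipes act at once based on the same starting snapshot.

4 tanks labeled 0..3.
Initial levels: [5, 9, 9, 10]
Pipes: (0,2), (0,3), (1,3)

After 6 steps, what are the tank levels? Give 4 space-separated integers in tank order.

Step 1: flows [2->0,3->0,3->1] -> levels [7 10 8 8]
Step 2: flows [2->0,3->0,1->3] -> levels [9 9 7 8]
Step 3: flows [0->2,0->3,1->3] -> levels [7 8 8 10]
Step 4: flows [2->0,3->0,3->1] -> levels [9 9 7 8]
  -> period-2 cycle: step 4 state = step 2 state
  -> state at step 6: (6-2) mod 2 = 0, same as step 2 -> [9 9 7 8]

Answer: 9 9 7 8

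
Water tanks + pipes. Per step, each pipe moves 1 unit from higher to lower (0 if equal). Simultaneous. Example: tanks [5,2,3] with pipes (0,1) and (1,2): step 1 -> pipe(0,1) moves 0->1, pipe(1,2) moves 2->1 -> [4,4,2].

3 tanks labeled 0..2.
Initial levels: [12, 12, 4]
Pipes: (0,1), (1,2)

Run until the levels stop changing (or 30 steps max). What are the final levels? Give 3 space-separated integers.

Answer: 9 10 9

Derivation:
Step 1: flows [0=1,1->2] -> levels [12 11 5]
Step 2: flows [0->1,1->2] -> levels [11 11 6]
Step 3: flows [0=1,1->2] -> levels [11 10 7]
Step 4: flows [0->1,1->2] -> levels [10 10 8]
Step 5: flows [0=1,1->2] -> levels [10 9 9]
Step 6: flows [0->1,1=2] -> levels [9 10 9]
Step 7: flows [1->0,1->2] -> levels [10 8 10]
Step 8: flows [0->1,2->1] -> levels [9 10 9]
  -> period-2 cycle: step 8 state = step 6 state; never stabilizes
  -> state at step 30: (30-6) mod 2 = 0, same as step 6 -> [9 10 9]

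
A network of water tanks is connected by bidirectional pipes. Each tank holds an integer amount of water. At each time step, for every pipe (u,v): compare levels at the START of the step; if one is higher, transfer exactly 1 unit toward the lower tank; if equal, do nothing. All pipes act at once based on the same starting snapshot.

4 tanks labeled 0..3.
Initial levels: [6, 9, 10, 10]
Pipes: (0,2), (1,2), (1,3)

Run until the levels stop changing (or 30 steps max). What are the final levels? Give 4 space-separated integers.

Step 1: flows [2->0,2->1,3->1] -> levels [7 11 8 9]
Step 2: flows [2->0,1->2,1->3] -> levels [8 9 8 10]
Step 3: flows [0=2,1->2,3->1] -> levels [8 9 9 9]
Step 4: flows [2->0,1=2,1=3] -> levels [9 9 8 9]
Step 5: flows [0->2,1->2,1=3] -> levels [8 8 10 9]
Step 6: flows [2->0,2->1,3->1] -> levels [9 10 8 8]
Step 7: flows [0->2,1->2,1->3] -> levels [8 8 10 9]
  -> period-2 cycle: step 7 state = step 5 state; never stabilizes
  -> state at step 30: (30-5) mod 2 = 1, same as step 6 -> [9 10 8 8]

Answer: 9 10 8 8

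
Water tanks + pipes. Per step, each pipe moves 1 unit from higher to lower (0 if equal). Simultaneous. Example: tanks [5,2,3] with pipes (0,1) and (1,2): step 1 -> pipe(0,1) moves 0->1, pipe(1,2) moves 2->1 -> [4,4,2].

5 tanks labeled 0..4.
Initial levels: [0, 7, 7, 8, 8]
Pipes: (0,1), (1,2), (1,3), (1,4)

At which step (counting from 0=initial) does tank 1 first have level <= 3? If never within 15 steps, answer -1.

Answer: -1

Derivation:
Step 1: flows [1->0,1=2,3->1,4->1] -> levels [1 8 7 7 7]
Step 2: flows [1->0,1->2,1->3,1->4] -> levels [2 4 8 8 8]
Step 3: flows [1->0,2->1,3->1,4->1] -> levels [3 6 7 7 7]
Step 4: flows [1->0,2->1,3->1,4->1] -> levels [4 8 6 6 6]
Step 5: flows [1->0,1->2,1->3,1->4] -> levels [5 4 7 7 7]
Step 6: flows [0->1,2->1,3->1,4->1] -> levels [4 8 6 6 6]
  -> period-2 cycle (repeats step 4); tank 1 never drops to <=3
Tank 1 never reaches <=3 within 15 steps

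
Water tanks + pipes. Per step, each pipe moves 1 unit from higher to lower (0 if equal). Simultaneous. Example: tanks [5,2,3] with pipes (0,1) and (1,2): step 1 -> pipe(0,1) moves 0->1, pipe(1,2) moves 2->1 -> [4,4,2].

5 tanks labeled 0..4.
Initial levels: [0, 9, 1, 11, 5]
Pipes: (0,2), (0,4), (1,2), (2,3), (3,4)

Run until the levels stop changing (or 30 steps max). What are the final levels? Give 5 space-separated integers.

Step 1: flows [2->0,4->0,1->2,3->2,3->4] -> levels [2 8 2 9 5]
Step 2: flows [0=2,4->0,1->2,3->2,3->4] -> levels [3 7 4 7 5]
Step 3: flows [2->0,4->0,1->2,3->2,3->4] -> levels [5 6 5 5 5]
Step 4: flows [0=2,0=4,1->2,2=3,3=4] -> levels [5 5 6 5 5]
Step 5: flows [2->0,0=4,2->1,2->3,3=4] -> levels [6 6 3 6 5]
Step 6: flows [0->2,0->4,1->2,3->2,3->4] -> levels [4 5 6 4 7]
Step 7: flows [2->0,4->0,2->1,2->3,4->3] -> levels [6 6 3 6 5]
  -> period-2 cycle: step 7 state = step 5 state; never stabilizes
  -> state at step 30: (30-5) mod 2 = 1, same as step 6 -> [4 5 6 4 7]

Answer: 4 5 6 4 7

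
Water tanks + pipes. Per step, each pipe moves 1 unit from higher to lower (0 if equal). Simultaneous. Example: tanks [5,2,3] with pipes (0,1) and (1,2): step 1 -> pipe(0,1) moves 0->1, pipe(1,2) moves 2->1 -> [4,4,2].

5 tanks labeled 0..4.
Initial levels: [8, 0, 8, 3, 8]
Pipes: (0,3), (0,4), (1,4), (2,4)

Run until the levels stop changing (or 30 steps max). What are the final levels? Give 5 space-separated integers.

Step 1: flows [0->3,0=4,4->1,2=4] -> levels [7 1 8 4 7]
Step 2: flows [0->3,0=4,4->1,2->4] -> levels [6 2 7 5 7]
Step 3: flows [0->3,4->0,4->1,2=4] -> levels [6 3 7 6 5]
Step 4: flows [0=3,0->4,4->1,2->4] -> levels [5 4 6 6 6]
Step 5: flows [3->0,4->0,4->1,2=4] -> levels [7 5 6 5 4]
Step 6: flows [0->3,0->4,1->4,2->4] -> levels [5 4 5 6 7]
Step 7: flows [3->0,4->0,4->1,4->2] -> levels [7 5 6 5 4]
  -> period-2 cycle: step 7 state = step 5 state; never stabilizes
  -> state at step 30: (30-5) mod 2 = 1, same as step 6 -> [5 4 5 6 7]

Answer: 5 4 5 6 7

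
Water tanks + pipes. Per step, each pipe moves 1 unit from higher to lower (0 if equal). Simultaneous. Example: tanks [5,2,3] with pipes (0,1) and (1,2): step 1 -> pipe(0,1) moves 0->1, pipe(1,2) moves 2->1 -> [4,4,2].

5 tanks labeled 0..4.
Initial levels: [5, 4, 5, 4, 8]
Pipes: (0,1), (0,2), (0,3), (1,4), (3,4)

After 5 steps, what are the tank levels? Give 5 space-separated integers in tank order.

Step 1: flows [0->1,0=2,0->3,4->1,4->3] -> levels [3 6 5 6 6]
Step 2: flows [1->0,2->0,3->0,1=4,3=4] -> levels [6 5 4 5 6]
Step 3: flows [0->1,0->2,0->3,4->1,4->3] -> levels [3 7 5 7 4]
Step 4: flows [1->0,2->0,3->0,1->4,3->4] -> levels [6 5 4 5 6]
  -> period-2 cycle: step 4 state = step 2 state
  -> state at step 5: (5-2) mod 2 = 1, same as step 3 -> [3 7 5 7 4]

Answer: 3 7 5 7 4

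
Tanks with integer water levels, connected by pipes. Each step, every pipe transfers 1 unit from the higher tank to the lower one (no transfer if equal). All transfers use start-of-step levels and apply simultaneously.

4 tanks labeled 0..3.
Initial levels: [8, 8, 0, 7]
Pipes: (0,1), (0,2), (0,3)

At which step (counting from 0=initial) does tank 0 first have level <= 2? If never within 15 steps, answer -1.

Step 1: flows [0=1,0->2,0->3] -> levels [6 8 1 8]
Step 2: flows [1->0,0->2,3->0] -> levels [7 7 2 7]
Step 3: flows [0=1,0->2,0=3] -> levels [6 7 3 7]
Step 4: flows [1->0,0->2,3->0] -> levels [7 6 4 6]
Step 5: flows [0->1,0->2,0->3] -> levels [4 7 5 7]
Step 6: flows [1->0,2->0,3->0] -> levels [7 6 4 6]
  -> period-2 cycle (repeats step 4); tank 0 never drops to <=2
Tank 0 never reaches <=2 within 15 steps

Answer: -1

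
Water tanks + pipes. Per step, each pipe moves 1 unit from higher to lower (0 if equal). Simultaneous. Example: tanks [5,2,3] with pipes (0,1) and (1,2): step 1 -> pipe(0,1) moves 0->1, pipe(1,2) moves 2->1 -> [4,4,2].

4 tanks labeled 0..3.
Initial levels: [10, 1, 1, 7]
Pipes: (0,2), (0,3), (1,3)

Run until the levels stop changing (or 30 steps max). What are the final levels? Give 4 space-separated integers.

Answer: 4 4 5 6

Derivation:
Step 1: flows [0->2,0->3,3->1] -> levels [8 2 2 7]
Step 2: flows [0->2,0->3,3->1] -> levels [6 3 3 7]
Step 3: flows [0->2,3->0,3->1] -> levels [6 4 4 5]
Step 4: flows [0->2,0->3,3->1] -> levels [4 5 5 5]
Step 5: flows [2->0,3->0,1=3] -> levels [6 5 4 4]
Step 6: flows [0->2,0->3,1->3] -> levels [4 4 5 6]
Step 7: flows [2->0,3->0,3->1] -> levels [6 5 4 4]
  -> period-2 cycle: step 7 state = step 5 state; never stabilizes
  -> state at step 30: (30-5) mod 2 = 1, same as step 6 -> [4 4 5 6]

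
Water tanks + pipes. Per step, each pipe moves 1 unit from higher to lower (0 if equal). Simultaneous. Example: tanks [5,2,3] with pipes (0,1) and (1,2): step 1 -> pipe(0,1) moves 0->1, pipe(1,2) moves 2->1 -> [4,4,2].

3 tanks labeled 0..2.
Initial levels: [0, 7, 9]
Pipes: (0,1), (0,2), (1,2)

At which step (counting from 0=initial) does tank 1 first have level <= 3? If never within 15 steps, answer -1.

Answer: -1

Derivation:
Step 1: flows [1->0,2->0,2->1] -> levels [2 7 7]
Step 2: flows [1->0,2->0,1=2] -> levels [4 6 6]
Step 3: flows [1->0,2->0,1=2] -> levels [6 5 5]
Step 4: flows [0->1,0->2,1=2] -> levels [4 6 6]
  -> period-2 cycle (repeats step 2); tank 1 never drops to <=3
Tank 1 never reaches <=3 within 15 steps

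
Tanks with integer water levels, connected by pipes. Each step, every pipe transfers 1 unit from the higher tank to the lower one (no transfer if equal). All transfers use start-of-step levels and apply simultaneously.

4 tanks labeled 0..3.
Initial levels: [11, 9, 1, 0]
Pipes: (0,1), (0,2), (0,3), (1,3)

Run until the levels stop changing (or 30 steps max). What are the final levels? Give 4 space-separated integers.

Step 1: flows [0->1,0->2,0->3,1->3] -> levels [8 9 2 2]
Step 2: flows [1->0,0->2,0->3,1->3] -> levels [7 7 3 4]
Step 3: flows [0=1,0->2,0->3,1->3] -> levels [5 6 4 6]
Step 4: flows [1->0,0->2,3->0,1=3] -> levels [6 5 5 5]
Step 5: flows [0->1,0->2,0->3,1=3] -> levels [3 6 6 6]
Step 6: flows [1->0,2->0,3->0,1=3] -> levels [6 5 5 5]
  -> period-2 cycle: step 6 state = step 4 state; never stabilizes
  -> state at step 30: (30-4) mod 2 = 0, same as step 4 -> [6 5 5 5]

Answer: 6 5 5 5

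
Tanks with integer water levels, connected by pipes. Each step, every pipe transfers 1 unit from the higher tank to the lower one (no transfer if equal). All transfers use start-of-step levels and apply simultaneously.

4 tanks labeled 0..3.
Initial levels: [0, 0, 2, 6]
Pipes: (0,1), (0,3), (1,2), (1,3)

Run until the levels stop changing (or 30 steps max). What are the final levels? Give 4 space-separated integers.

Answer: 3 1 2 2

Derivation:
Step 1: flows [0=1,3->0,2->1,3->1] -> levels [1 2 1 4]
Step 2: flows [1->0,3->0,1->2,3->1] -> levels [3 1 2 2]
Step 3: flows [0->1,0->3,2->1,3->1] -> levels [1 4 1 2]
Step 4: flows [1->0,3->0,1->2,1->3] -> levels [3 1 2 2]
  -> period-2 cycle: step 4 state = step 2 state; never stabilizes
  -> state at step 30: (30-2) mod 2 = 0, same as step 2 -> [3 1 2 2]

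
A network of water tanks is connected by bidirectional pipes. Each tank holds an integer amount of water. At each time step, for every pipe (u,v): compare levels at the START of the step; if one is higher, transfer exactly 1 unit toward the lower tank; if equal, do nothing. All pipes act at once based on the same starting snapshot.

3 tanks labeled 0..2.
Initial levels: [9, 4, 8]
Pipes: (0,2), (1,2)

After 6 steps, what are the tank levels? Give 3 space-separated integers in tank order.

Answer: 7 7 7

Derivation:
Step 1: flows [0->2,2->1] -> levels [8 5 8]
Step 2: flows [0=2,2->1] -> levels [8 6 7]
Step 3: flows [0->2,2->1] -> levels [7 7 7]
Step 4: flows [0=2,1=2] -> levels [7 7 7]
  -> stable; steps 5..6 unchanged -> [7 7 7]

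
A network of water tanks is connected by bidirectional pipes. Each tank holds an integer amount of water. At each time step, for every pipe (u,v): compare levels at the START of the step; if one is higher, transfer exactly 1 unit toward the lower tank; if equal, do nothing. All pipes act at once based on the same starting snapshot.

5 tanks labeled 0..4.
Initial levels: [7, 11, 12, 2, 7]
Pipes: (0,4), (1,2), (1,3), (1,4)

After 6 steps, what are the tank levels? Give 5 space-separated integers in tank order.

Step 1: flows [0=4,2->1,1->3,1->4] -> levels [7 10 11 3 8]
Step 2: flows [4->0,2->1,1->3,1->4] -> levels [8 9 10 4 8]
Step 3: flows [0=4,2->1,1->3,1->4] -> levels [8 8 9 5 9]
Step 4: flows [4->0,2->1,1->3,4->1] -> levels [9 9 8 6 7]
Step 5: flows [0->4,1->2,1->3,1->4] -> levels [8 6 9 7 9]
Step 6: flows [4->0,2->1,3->1,4->1] -> levels [9 9 8 6 7]

Answer: 9 9 8 6 7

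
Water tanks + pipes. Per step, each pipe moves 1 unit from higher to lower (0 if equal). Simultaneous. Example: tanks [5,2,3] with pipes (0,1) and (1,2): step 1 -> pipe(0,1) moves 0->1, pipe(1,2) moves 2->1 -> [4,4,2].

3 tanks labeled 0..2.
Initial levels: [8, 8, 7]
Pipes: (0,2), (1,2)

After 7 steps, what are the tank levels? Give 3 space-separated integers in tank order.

Step 1: flows [0->2,1->2] -> levels [7 7 9]
Step 2: flows [2->0,2->1] -> levels [8 8 7]
  -> period-2 cycle: step 2 state = step 0 state
  -> state at step 7: (7-0) mod 2 = 1, same as step 1 -> [7 7 9]

Answer: 7 7 9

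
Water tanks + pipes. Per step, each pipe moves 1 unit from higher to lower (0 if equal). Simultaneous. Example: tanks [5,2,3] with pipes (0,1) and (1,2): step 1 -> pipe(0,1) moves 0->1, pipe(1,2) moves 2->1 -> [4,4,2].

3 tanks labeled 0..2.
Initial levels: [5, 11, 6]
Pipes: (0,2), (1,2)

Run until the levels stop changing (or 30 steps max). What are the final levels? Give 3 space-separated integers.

Step 1: flows [2->0,1->2] -> levels [6 10 6]
Step 2: flows [0=2,1->2] -> levels [6 9 7]
Step 3: flows [2->0,1->2] -> levels [7 8 7]
Step 4: flows [0=2,1->2] -> levels [7 7 8]
Step 5: flows [2->0,2->1] -> levels [8 8 6]
Step 6: flows [0->2,1->2] -> levels [7 7 8]
  -> period-2 cycle: step 6 state = step 4 state; never stabilizes
  -> state at step 30: (30-4) mod 2 = 0, same as step 4 -> [7 7 8]

Answer: 7 7 8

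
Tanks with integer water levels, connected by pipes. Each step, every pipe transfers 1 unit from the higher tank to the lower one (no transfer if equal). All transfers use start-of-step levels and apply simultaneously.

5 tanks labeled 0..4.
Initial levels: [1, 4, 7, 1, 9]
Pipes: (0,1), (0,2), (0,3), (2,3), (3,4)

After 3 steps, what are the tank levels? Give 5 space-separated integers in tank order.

Step 1: flows [1->0,2->0,0=3,2->3,4->3] -> levels [3 3 5 3 8]
Step 2: flows [0=1,2->0,0=3,2->3,4->3] -> levels [4 3 3 5 7]
Step 3: flows [0->1,0->2,3->0,3->2,4->3] -> levels [3 4 5 4 6]

Answer: 3 4 5 4 6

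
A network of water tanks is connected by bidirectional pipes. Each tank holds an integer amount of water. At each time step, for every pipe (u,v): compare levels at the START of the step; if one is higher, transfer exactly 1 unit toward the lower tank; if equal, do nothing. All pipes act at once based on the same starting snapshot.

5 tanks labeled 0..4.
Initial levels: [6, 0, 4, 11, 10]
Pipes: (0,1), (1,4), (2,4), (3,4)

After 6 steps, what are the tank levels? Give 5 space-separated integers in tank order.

Step 1: flows [0->1,4->1,4->2,3->4] -> levels [5 2 5 10 9]
Step 2: flows [0->1,4->1,4->2,3->4] -> levels [4 4 6 9 8]
Step 3: flows [0=1,4->1,4->2,3->4] -> levels [4 5 7 8 7]
Step 4: flows [1->0,4->1,2=4,3->4] -> levels [5 5 7 7 7]
Step 5: flows [0=1,4->1,2=4,3=4] -> levels [5 6 7 7 6]
Step 6: flows [1->0,1=4,2->4,3->4] -> levels [6 5 6 6 8]

Answer: 6 5 6 6 8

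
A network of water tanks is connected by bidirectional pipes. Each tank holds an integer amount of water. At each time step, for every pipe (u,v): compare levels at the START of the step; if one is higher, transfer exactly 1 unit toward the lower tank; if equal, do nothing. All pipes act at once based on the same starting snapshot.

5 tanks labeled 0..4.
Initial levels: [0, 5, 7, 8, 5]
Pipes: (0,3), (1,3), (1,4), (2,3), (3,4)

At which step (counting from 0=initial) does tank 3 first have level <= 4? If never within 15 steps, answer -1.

Step 1: flows [3->0,3->1,1=4,3->2,3->4] -> levels [1 6 8 4 6]
Tank 3 first reaches <=4 at step 1

Answer: 1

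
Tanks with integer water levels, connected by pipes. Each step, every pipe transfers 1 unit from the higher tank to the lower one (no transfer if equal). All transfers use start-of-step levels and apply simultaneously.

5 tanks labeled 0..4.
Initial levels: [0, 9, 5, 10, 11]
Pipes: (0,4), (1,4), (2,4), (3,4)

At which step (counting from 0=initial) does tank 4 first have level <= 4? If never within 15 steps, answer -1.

Step 1: flows [4->0,4->1,4->2,4->3] -> levels [1 10 6 11 7]
Step 2: flows [4->0,1->4,4->2,3->4] -> levels [2 9 7 10 7]
Step 3: flows [4->0,1->4,2=4,3->4] -> levels [3 8 7 9 8]
Step 4: flows [4->0,1=4,4->2,3->4] -> levels [4 8 8 8 7]
Step 5: flows [4->0,1->4,2->4,3->4] -> levels [5 7 7 7 9]
Step 6: flows [4->0,4->1,4->2,4->3] -> levels [6 8 8 8 5]
Step 7: flows [0->4,1->4,2->4,3->4] -> levels [5 7 7 7 9]
  -> period-2 cycle (repeats step 5); tank 4 never drops to <=4
Tank 4 never reaches <=4 within 15 steps

Answer: -1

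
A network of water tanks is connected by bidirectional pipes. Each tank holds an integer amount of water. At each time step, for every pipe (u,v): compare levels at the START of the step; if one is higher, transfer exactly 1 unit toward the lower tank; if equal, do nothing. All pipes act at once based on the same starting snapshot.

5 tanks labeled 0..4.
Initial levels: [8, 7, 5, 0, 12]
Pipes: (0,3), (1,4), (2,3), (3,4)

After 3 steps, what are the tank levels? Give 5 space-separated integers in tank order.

Step 1: flows [0->3,4->1,2->3,4->3] -> levels [7 8 4 3 10]
Step 2: flows [0->3,4->1,2->3,4->3] -> levels [6 9 3 6 8]
Step 3: flows [0=3,1->4,3->2,4->3] -> levels [6 8 4 6 8]

Answer: 6 8 4 6 8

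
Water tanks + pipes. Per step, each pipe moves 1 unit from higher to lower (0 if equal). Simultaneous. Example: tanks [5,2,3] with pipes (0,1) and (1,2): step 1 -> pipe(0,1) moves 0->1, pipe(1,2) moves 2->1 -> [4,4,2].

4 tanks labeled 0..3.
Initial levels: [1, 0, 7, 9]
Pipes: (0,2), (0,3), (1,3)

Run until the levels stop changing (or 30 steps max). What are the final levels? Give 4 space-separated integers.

Answer: 3 4 5 5

Derivation:
Step 1: flows [2->0,3->0,3->1] -> levels [3 1 6 7]
Step 2: flows [2->0,3->0,3->1] -> levels [5 2 5 5]
Step 3: flows [0=2,0=3,3->1] -> levels [5 3 5 4]
Step 4: flows [0=2,0->3,3->1] -> levels [4 4 5 4]
Step 5: flows [2->0,0=3,1=3] -> levels [5 4 4 4]
Step 6: flows [0->2,0->3,1=3] -> levels [3 4 5 5]
Step 7: flows [2->0,3->0,3->1] -> levels [5 5 4 3]
Step 8: flows [0->2,0->3,1->3] -> levels [3 4 5 5]
  -> period-2 cycle: step 8 state = step 6 state; never stabilizes
  -> state at step 30: (30-6) mod 2 = 0, same as step 6 -> [3 4 5 5]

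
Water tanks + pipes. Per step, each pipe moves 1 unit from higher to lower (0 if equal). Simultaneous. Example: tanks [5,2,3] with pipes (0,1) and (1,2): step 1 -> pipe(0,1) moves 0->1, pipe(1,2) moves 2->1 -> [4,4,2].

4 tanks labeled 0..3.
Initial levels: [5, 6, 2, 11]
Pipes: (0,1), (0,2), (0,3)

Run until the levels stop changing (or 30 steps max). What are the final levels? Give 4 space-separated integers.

Answer: 5 6 6 7

Derivation:
Step 1: flows [1->0,0->2,3->0] -> levels [6 5 3 10]
Step 2: flows [0->1,0->2,3->0] -> levels [5 6 4 9]
Step 3: flows [1->0,0->2,3->0] -> levels [6 5 5 8]
Step 4: flows [0->1,0->2,3->0] -> levels [5 6 6 7]
Step 5: flows [1->0,2->0,3->0] -> levels [8 5 5 6]
Step 6: flows [0->1,0->2,0->3] -> levels [5 6 6 7]
  -> period-2 cycle: step 6 state = step 4 state; never stabilizes
  -> state at step 30: (30-4) mod 2 = 0, same as step 4 -> [5 6 6 7]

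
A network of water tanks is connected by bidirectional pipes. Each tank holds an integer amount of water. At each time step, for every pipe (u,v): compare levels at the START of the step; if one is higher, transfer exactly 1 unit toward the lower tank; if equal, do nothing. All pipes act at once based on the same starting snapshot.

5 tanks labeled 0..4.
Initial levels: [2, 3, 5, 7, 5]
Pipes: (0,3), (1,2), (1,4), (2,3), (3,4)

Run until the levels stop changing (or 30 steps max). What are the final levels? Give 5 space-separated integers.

Step 1: flows [3->0,2->1,4->1,3->2,3->4] -> levels [3 5 5 4 5]
Step 2: flows [3->0,1=2,1=4,2->3,4->3] -> levels [4 5 4 5 4]
Step 3: flows [3->0,1->2,1->4,3->2,3->4] -> levels [5 3 6 2 6]
Step 4: flows [0->3,2->1,4->1,2->3,4->3] -> levels [4 5 4 5 4]
  -> period-2 cycle: step 4 state = step 2 state; never stabilizes
  -> state at step 30: (30-2) mod 2 = 0, same as step 2 -> [4 5 4 5 4]

Answer: 4 5 4 5 4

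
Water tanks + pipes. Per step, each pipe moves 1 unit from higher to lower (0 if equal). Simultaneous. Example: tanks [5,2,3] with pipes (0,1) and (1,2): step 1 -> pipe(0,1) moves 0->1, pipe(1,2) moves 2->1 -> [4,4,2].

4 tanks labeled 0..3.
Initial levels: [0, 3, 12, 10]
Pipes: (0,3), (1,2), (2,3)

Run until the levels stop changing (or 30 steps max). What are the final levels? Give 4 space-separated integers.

Step 1: flows [3->0,2->1,2->3] -> levels [1 4 10 10]
Step 2: flows [3->0,2->1,2=3] -> levels [2 5 9 9]
Step 3: flows [3->0,2->1,2=3] -> levels [3 6 8 8]
Step 4: flows [3->0,2->1,2=3] -> levels [4 7 7 7]
Step 5: flows [3->0,1=2,2=3] -> levels [5 7 7 6]
Step 6: flows [3->0,1=2,2->3] -> levels [6 7 6 6]
Step 7: flows [0=3,1->2,2=3] -> levels [6 6 7 6]
Step 8: flows [0=3,2->1,2->3] -> levels [6 7 5 7]
Step 9: flows [3->0,1->2,3->2] -> levels [7 6 7 5]
Step 10: flows [0->3,2->1,2->3] -> levels [6 7 5 7]
  -> period-2 cycle: step 10 state = step 8 state; never stabilizes
  -> state at step 30: (30-8) mod 2 = 0, same as step 8 -> [6 7 5 7]

Answer: 6 7 5 7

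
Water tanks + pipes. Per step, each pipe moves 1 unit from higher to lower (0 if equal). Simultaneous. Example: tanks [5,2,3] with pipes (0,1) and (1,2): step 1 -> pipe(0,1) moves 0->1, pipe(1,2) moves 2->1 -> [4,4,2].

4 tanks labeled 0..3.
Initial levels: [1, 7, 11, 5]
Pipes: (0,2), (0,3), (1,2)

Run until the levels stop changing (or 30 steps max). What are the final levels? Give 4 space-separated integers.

Answer: 5 6 7 6

Derivation:
Step 1: flows [2->0,3->0,2->1] -> levels [3 8 9 4]
Step 2: flows [2->0,3->0,2->1] -> levels [5 9 7 3]
Step 3: flows [2->0,0->3,1->2] -> levels [5 8 7 4]
Step 4: flows [2->0,0->3,1->2] -> levels [5 7 7 5]
Step 5: flows [2->0,0=3,1=2] -> levels [6 7 6 5]
Step 6: flows [0=2,0->3,1->2] -> levels [5 6 7 6]
Step 7: flows [2->0,3->0,2->1] -> levels [7 7 5 5]
Step 8: flows [0->2,0->3,1->2] -> levels [5 6 7 6]
  -> period-2 cycle: step 8 state = step 6 state; never stabilizes
  -> state at step 30: (30-6) mod 2 = 0, same as step 6 -> [5 6 7 6]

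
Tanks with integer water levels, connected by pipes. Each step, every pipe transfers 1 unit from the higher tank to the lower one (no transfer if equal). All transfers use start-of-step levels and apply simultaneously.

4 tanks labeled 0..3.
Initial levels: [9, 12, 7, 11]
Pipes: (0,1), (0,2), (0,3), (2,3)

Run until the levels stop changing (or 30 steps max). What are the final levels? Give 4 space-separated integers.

Answer: 9 10 10 10

Derivation:
Step 1: flows [1->0,0->2,3->0,3->2] -> levels [10 11 9 9]
Step 2: flows [1->0,0->2,0->3,2=3] -> levels [9 10 10 10]
Step 3: flows [1->0,2->0,3->0,2=3] -> levels [12 9 9 9]
Step 4: flows [0->1,0->2,0->3,2=3] -> levels [9 10 10 10]
  -> period-2 cycle: step 4 state = step 2 state; never stabilizes
  -> state at step 30: (30-2) mod 2 = 0, same as step 2 -> [9 10 10 10]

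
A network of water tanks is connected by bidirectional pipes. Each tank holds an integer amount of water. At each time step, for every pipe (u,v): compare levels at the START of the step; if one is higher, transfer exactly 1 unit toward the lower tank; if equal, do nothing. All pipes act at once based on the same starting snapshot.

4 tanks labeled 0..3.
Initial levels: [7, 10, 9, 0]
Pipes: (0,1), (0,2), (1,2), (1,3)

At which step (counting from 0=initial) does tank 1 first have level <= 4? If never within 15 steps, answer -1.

Step 1: flows [1->0,2->0,1->2,1->3] -> levels [9 7 9 1]
Step 2: flows [0->1,0=2,2->1,1->3] -> levels [8 8 8 2]
Step 3: flows [0=1,0=2,1=2,1->3] -> levels [8 7 8 3]
Step 4: flows [0->1,0=2,2->1,1->3] -> levels [7 8 7 4]
Step 5: flows [1->0,0=2,1->2,1->3] -> levels [8 5 8 5]
Step 6: flows [0->1,0=2,2->1,1=3] -> levels [7 7 7 5]
Step 7: flows [0=1,0=2,1=2,1->3] -> levels [7 6 7 6]
Step 8: flows [0->1,0=2,2->1,1=3] -> levels [6 8 6 6]
Step 9: flows [1->0,0=2,1->2,1->3] -> levels [7 5 7 7]
Step 10: flows [0->1,0=2,2->1,3->1] -> levels [6 8 6 6]
  -> period-2 cycle (repeats step 8); tank 1 never drops to <=4
Tank 1 never reaches <=4 within 15 steps

Answer: -1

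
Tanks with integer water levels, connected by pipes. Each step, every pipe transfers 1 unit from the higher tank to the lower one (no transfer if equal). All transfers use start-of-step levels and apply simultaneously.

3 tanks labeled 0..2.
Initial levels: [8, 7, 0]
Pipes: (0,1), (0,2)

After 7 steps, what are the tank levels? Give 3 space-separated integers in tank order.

Step 1: flows [0->1,0->2] -> levels [6 8 1]
Step 2: flows [1->0,0->2] -> levels [6 7 2]
Step 3: flows [1->0,0->2] -> levels [6 6 3]
Step 4: flows [0=1,0->2] -> levels [5 6 4]
Step 5: flows [1->0,0->2] -> levels [5 5 5]
Step 6: flows [0=1,0=2] -> levels [5 5 5]
  -> stable; steps 7..7 unchanged -> [5 5 5]

Answer: 5 5 5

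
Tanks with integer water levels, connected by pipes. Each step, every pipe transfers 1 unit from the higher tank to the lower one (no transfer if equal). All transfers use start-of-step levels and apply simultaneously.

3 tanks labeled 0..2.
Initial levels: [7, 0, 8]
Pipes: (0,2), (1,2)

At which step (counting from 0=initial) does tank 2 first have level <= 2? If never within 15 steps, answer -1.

Step 1: flows [2->0,2->1] -> levels [8 1 6]
Step 2: flows [0->2,2->1] -> levels [7 2 6]
Step 3: flows [0->2,2->1] -> levels [6 3 6]
Step 4: flows [0=2,2->1] -> levels [6 4 5]
Step 5: flows [0->2,2->1] -> levels [5 5 5]
Step 6: flows [0=2,1=2] -> levels [5 5 5]
  -> stable; tank 2 stays at 5 > 2
Tank 2 never reaches <=2 within 15 steps

Answer: -1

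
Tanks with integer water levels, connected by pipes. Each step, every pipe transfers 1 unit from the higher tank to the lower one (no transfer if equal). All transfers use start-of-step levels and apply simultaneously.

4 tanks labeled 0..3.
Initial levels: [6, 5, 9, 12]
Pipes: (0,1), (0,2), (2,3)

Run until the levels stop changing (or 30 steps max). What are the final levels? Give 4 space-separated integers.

Step 1: flows [0->1,2->0,3->2] -> levels [6 6 9 11]
Step 2: flows [0=1,2->0,3->2] -> levels [7 6 9 10]
Step 3: flows [0->1,2->0,3->2] -> levels [7 7 9 9]
Step 4: flows [0=1,2->0,2=3] -> levels [8 7 8 9]
Step 5: flows [0->1,0=2,3->2] -> levels [7 8 9 8]
Step 6: flows [1->0,2->0,2->3] -> levels [9 7 7 9]
Step 7: flows [0->1,0->2,3->2] -> levels [7 8 9 8]
  -> period-2 cycle: step 7 state = step 5 state; never stabilizes
  -> state at step 30: (30-5) mod 2 = 1, same as step 6 -> [9 7 7 9]

Answer: 9 7 7 9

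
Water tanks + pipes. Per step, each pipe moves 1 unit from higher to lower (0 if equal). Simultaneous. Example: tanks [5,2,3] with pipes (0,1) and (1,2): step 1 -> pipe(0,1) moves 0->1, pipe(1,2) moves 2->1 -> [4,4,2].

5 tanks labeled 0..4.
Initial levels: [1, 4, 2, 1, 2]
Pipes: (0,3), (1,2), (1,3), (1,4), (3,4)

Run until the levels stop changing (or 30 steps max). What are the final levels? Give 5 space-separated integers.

Step 1: flows [0=3,1->2,1->3,1->4,4->3] -> levels [1 1 3 3 2]
Step 2: flows [3->0,2->1,3->1,4->1,3->4] -> levels [2 4 2 0 2]
Step 3: flows [0->3,1->2,1->3,1->4,4->3] -> levels [1 1 3 3 2]
  -> period-2 cycle: step 3 state = step 1 state; never stabilizes
  -> state at step 30: (30-1) mod 2 = 1, same as step 2 -> [2 4 2 0 2]

Answer: 2 4 2 0 2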